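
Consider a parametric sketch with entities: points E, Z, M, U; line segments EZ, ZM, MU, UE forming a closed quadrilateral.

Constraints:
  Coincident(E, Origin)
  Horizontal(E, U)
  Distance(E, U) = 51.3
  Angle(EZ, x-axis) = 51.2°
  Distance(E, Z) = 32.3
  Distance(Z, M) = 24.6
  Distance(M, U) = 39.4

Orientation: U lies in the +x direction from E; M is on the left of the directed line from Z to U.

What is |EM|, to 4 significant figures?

56.09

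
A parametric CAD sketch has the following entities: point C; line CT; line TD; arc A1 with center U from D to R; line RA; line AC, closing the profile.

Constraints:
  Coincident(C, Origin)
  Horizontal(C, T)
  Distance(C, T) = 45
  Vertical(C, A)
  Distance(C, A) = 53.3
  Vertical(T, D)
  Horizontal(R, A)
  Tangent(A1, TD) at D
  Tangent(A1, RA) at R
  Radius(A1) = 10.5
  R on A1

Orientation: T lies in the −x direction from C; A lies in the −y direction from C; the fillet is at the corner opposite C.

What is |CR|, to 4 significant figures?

63.49

C is at the origin; C and T share the same y with |CT| = 45.0 and T on the −x side, so T = (-45.00, 0.000). CA is vertical with |CA| = 53.3 and A on the −y side, so A = (0.000, -53.30). The virtual corner opposite C is at (-45.00, -53.30). The tangent condition forces UD to be normal to TD and the tangent condition forces UR to be normal to RA, with radius 10.5, so the center U sits 10.5 in from both sides at U = (-34.50, -42.80). That places the tangent points at D = (-45.00, -42.80) on TD and R = (-34.50, -53.30) on RA. Then |CR| = |R − C| = 63.49.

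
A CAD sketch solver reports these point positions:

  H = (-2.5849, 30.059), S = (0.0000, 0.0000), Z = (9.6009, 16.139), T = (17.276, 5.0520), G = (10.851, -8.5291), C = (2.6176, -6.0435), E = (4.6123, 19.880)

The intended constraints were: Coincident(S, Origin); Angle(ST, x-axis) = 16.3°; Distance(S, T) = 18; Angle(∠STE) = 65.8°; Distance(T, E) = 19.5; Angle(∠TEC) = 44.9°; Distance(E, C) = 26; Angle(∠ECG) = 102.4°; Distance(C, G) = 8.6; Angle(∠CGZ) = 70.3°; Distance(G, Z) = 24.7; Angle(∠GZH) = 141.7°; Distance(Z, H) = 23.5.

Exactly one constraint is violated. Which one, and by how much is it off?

Distance(Z, H) = 23.5 — off by 5.00.

S = (0.00, 0.00) ✓; ST at 16.30° ✓; |ST| = 18.00 ✓; ∠STE = 65.80° ✓; |TE| = 19.50 ✓; ∠TEC = 44.90° ✓; |EC| = 26.00 ✓; ∠ECG = 102.4° ✓; |CG| = 8.600 ✓; ∠CGZ = 70.30° ✓; |GZ| = 24.70 ✓; ∠GZH = 141.7° ✓; |ZH| = 18.50 ✗.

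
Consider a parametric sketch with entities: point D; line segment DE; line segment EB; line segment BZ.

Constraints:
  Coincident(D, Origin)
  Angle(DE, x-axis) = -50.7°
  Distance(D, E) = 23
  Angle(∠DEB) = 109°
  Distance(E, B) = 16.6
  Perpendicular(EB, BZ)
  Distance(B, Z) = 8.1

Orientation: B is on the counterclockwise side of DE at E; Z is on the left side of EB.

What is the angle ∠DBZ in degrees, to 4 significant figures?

47.92°

D is at the origin; DE runs at -50.7° with length 23.0, so E = 23.0·(cos -50.7°, sin -50.7°) = (14.57, -17.80). ∠DEB = 109.0°, so EB runs at -50.7° + (180° − 109.0°) = 20.30° from the x-axis; with |EB| = 16.6, B = E + 16.6·(cos 20.30°, sin 20.30°) = (30.14, -12.04). The perpendicularity gives BZ at right angles to EB; with |BZ| = 8.1 on the left of EB, Z = B + 8.1·(-0.3469, 0.9379) = (27.33, -4.442). Then cos ∠DBZ = BD·BZ / (|BD||BZ|), giving 47.92°.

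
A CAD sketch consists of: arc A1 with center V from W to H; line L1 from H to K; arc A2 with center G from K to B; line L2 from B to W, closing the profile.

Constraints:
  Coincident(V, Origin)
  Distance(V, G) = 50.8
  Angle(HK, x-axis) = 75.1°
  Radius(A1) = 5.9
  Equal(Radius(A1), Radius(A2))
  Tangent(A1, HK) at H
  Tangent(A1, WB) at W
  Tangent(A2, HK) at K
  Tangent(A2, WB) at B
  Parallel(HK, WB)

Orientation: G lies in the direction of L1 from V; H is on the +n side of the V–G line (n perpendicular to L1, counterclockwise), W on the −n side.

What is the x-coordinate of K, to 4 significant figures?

7.361

Tangency of A1 to both parallel lines with radius 5.9 puts H and W at V ± 5.9·n: H = (-5.702, 1.517), W = (5.702, -1.517). Equal radii place K and B the same way about G: K = G + 5.9·n = (7.361, 50.61), B = G − 5.9·n = (18.76, 47.57). So K.x = 7.361.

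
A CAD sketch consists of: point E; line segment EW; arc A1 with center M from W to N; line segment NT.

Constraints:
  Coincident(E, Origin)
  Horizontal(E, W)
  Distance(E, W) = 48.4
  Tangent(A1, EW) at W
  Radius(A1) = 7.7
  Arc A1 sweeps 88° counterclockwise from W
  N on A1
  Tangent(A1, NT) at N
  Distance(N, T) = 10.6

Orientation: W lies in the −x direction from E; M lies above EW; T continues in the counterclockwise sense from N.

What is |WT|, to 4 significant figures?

19.75

E is at the origin; EW is horizontal with |EW| = 48.4 and W on the −x side, so W = (-48.40, 0.000). Tangency of A1 to EW means the radius MW is perpendicular to EW, so M = W + (0, 7.7) = (-48.40, 7.700). On A1, W sits at bearing -90° from M; an 88° counterclockwise sweep puts N at bearing -2°, so N = M + 7.7·(cos -2°, sin -2°) = (-40.70, 7.431). A1 meets NT tangentially, so MN is at right angles to NT, so NT runs along (−sin -2°, cos -2°); with |NT| = 10.6, T = (-40.33, 18.02). Then |WT| = |T − W| = 19.75.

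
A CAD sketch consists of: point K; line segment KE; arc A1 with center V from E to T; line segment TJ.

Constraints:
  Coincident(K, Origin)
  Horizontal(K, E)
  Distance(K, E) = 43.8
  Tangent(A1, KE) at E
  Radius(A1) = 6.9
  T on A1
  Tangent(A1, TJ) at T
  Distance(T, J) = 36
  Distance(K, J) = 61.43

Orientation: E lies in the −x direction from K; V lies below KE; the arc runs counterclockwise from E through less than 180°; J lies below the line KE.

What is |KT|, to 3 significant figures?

51.2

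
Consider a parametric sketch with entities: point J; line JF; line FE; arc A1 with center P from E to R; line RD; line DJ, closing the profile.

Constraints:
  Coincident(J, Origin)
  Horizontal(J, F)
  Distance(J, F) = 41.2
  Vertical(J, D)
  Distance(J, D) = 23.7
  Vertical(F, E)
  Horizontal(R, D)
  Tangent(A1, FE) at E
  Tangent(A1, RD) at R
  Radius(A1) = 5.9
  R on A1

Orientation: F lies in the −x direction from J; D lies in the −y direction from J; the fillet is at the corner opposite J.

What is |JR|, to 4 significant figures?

42.52

J is at the origin; JF is horizontal with |JF| = 41.2 and F on the −x side, so F = (-41.20, 0.000). JD is vertical with |JD| = 23.7 and D on the −y side, so D = (0.000, -23.70). The virtual corner opposite J is at (-41.20, -23.70). The tangent condition forces PE to be normal to FE and the tangent condition forces PR to be normal to RD, with radius 5.9, so the center P sits 5.9 in from both sides at P = (-35.30, -17.80). That places the tangent points at E = (-41.20, -17.80) on FE and R = (-35.30, -23.70) on RD. Then |JR| = |R − J| = 42.52.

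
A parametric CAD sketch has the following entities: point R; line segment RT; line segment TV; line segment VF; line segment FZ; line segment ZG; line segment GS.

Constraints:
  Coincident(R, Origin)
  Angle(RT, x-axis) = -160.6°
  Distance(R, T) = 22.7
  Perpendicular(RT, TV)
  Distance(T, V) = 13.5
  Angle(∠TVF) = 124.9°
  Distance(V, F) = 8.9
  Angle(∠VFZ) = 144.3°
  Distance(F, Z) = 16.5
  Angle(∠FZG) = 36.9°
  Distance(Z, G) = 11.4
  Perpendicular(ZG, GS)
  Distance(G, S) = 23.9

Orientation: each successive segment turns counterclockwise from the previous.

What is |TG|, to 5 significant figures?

18.665

R is at the origin; RT runs at -160.6° with length 22.7, so T = (-21.411, -7.5401). RT is perpendicular to TV, so TV runs at -70.600°; with |TV| = 13.5, V = (-16.927, -20.274). ∠TVF = 124.9° gives VF at -15.500° from the x-axis; with |VF| = 8.9, F = (-8.3507, -22.652). ∠VFZ = 144.3° gives FZ at 20.200° from the x-axis; with |FZ| = 16.5, Z = (7.1345, -16.955). ∠FZG = 36.9° gives ZG at 163.30° from the x-axis; with |ZG| = 11.4, G = (-3.7847, -13.679). Then |TG| = |G − T| = 18.665.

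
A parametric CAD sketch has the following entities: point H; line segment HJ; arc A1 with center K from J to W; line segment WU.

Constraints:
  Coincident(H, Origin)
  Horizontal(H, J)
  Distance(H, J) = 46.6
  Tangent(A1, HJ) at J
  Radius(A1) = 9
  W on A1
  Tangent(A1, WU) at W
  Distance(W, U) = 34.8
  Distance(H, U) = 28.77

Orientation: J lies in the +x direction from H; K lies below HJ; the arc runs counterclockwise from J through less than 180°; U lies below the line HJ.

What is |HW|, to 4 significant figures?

40.78

Checks: |KW| = 9.000 ✓; ∠(KW, WU) = 90.00° ✓; |WU| = 34.80 ✓; |HU| = 28.77 ✓.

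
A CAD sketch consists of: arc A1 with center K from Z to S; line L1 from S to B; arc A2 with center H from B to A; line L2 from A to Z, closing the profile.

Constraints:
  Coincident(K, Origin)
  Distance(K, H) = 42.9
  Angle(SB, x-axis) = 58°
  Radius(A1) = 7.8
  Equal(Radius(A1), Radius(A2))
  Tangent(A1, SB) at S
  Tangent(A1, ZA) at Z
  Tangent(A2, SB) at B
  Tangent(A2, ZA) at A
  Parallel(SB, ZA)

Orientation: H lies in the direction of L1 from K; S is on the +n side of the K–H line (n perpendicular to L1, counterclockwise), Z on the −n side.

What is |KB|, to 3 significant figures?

43.6

The slot axis is L1's direction at 58.0°, so u = (cos 58.0°, sin 58.0°) = (0.530, 0.848) and n = (−sin 58.0°, cos 58.0°) = (-0.848, 0.530). K is at the origin and H lies 42.9 along u from K, so H = 42.9·u = (22.7, 36.4). Tangency of A1 to both parallel lines with radius 7.8 puts S and Z at K ± 7.8·n: S = (-6.61, 4.13), Z = (6.61, -4.13). Equal radii place B and A the same way about H: B = H + 7.8·n = (16.1, 40.5), A = H − 7.8·n = (29.3, 32.2). Then |KB| = |B − K| = 43.6.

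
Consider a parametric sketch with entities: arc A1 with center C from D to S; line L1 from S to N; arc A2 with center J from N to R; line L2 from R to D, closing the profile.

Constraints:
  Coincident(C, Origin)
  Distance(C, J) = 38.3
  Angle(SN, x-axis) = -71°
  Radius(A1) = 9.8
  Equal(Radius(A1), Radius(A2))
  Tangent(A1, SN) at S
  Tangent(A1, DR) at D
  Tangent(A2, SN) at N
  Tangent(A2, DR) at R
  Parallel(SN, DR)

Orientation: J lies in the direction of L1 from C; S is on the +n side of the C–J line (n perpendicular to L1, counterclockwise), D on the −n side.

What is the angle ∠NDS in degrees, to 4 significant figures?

62.90°

The slot axis is L1's direction at -71.0°, so u = (cos -71.0°, sin -71.0°) = (0.3256, -0.9455) and n = (−sin -71.0°, cos -71.0°) = (0.9455, 0.3256). C is at the origin and J lies 38.3 along u from C, so J = 38.3·u = (12.47, -36.21). Tangency of A1 to both parallel lines with radius 9.8 puts S and D at C ± 9.8·n: S = (9.266, 3.191), D = (-9.266, -3.191). Equal radii place N and R the same way about J: N = J + 9.8·n = (21.74, -33.02), R = J − 9.8·n = (3.203, -39.40). Then cos ∠NDS = DN·DS / (|DN||DS|), giving 62.90°.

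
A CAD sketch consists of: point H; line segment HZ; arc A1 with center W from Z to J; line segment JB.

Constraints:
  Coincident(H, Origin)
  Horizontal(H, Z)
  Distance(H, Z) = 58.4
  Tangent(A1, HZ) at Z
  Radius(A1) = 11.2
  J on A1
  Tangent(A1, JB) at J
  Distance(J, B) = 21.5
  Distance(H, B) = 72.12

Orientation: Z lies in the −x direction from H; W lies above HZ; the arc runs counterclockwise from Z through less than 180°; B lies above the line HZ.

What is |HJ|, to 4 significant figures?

52.87

Checks: |WJ| = 11.20 ✓; ∠(WJ, JB) = 90.00° ✓; |JB| = 21.50 ✓; |HB| = 72.12 ✓.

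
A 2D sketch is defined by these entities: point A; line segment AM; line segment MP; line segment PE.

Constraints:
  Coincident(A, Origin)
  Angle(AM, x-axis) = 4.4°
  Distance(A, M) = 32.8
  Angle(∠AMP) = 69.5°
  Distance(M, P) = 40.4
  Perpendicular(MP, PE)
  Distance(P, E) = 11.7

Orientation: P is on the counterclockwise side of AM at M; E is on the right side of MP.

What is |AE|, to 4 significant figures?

51.34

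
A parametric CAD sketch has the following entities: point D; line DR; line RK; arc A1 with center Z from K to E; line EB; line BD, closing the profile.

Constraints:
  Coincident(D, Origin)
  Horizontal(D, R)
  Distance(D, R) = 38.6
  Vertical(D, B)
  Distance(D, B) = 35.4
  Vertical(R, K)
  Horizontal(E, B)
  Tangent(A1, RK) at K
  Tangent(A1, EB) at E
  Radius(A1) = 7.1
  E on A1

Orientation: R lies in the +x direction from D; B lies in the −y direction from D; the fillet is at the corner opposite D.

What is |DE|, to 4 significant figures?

47.39

D is at the origin; DR is horizontal with |DR| = 38.6 and R on the +x side, so R = (38.60, 0.000). DB is vertical with |DB| = 35.4 and B on the −y side, so B = (0.000, -35.40). The virtual corner opposite D is at (38.60, -35.40). Tangency of A1 to RK means the radius ZK is perpendicular to RK and tangency of A1 to EB means the radius ZE is perpendicular to EB, with radius 7.1, so the center Z sits 7.1 in from both sides at Z = (31.50, -28.30). That places the tangent points at K = (38.60, -28.30) on RK and E = (31.50, -35.40) on EB. Then |DE| = |E − D| = 47.39.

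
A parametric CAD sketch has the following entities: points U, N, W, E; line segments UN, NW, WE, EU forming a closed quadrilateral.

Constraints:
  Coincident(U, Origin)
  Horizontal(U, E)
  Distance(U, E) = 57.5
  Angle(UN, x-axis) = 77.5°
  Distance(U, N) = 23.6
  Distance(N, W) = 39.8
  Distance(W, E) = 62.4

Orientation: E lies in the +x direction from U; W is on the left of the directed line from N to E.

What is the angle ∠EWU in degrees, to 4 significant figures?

54.98°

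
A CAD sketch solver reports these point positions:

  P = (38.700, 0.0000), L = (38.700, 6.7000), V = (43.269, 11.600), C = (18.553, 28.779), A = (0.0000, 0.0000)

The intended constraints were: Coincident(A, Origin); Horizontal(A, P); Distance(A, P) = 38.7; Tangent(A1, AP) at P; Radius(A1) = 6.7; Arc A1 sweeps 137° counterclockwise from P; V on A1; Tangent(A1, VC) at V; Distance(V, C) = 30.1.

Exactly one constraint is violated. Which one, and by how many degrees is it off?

Tangent(A1, VC) at V — off by 8.20°.

A = (0.00, 0.00) ✓; A.y = 0.00, P.y = 0.00 ✓; |AP| = 38.70 ✓; ∠(LP, PA) = 90.00° ✓; |LP| = 6.700 ✓; bearing(L→V) − bearing(L→P) = 137.0° ✓; |LV| = 6.700 ✓; ∠(LV, VC) = 81.80° ✗; |VC| = 30.10 ✓.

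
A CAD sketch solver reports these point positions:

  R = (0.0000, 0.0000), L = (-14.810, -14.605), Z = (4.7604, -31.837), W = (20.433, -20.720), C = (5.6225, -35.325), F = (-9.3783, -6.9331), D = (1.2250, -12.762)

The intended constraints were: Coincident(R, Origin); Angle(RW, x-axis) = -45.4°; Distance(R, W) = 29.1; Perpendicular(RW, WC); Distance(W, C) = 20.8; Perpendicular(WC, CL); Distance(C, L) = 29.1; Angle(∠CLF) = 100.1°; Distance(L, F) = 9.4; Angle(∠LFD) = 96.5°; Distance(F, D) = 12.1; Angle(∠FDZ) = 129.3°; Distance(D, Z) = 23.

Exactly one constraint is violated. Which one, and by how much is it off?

Distance(D, Z) = 23 — off by 3.60.

R = (0.00, 0.00) ✓; RW at -45.40° ✓; |RW| = 29.10 ✓; ∠(RW, WC) = 90.00° ✓; |WC| = 20.80 ✓; ∠(WC, CL) = 90.00° ✓; |CL| = 29.10 ✓; ∠CLF = 100.1° ✓; |LF| = 9.400 ✓; ∠LFD = 96.50° ✓; |FD| = 12.10 ✓; ∠FDZ = 129.3° ✓; |DZ| = 19.40 ✗.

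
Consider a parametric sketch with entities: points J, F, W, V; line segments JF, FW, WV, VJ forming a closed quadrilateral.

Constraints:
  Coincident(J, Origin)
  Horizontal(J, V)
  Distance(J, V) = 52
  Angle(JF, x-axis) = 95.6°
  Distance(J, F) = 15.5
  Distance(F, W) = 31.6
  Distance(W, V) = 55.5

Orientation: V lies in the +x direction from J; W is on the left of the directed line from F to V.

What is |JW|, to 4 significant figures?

44.78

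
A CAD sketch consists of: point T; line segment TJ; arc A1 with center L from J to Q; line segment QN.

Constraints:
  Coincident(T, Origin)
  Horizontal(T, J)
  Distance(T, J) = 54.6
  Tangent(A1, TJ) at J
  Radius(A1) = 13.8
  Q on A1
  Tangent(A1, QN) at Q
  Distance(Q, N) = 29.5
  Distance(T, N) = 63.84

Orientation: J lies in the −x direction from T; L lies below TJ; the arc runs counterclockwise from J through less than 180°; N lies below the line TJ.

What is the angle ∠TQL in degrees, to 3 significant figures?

22.2°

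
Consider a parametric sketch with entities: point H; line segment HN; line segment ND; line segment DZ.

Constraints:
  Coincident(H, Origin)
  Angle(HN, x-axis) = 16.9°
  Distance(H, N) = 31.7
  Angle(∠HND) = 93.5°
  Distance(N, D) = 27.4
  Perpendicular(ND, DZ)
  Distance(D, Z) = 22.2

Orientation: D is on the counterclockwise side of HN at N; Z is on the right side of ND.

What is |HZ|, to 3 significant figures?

61.3

H is at the origin; HN runs at 16.9° with length 31.7, so N = 31.7·(cos 16.9°, sin 16.9°) = (30.3, 9.22). ∠HND = 93.5°, so ND runs at 16.9° + (180° − 93.5°) = 103° from the x-axis; with |ND| = 27.4, D = N + 27.4·(cos 103°, sin 103°) = (24.0, 35.9). ND ⟂ DZ; with |DZ| = 22.2 on the right of ND, Z = D + 22.2·(0.973, 0.232) = (45.6, 41.0). Then |HZ| = |Z − H| = 61.3.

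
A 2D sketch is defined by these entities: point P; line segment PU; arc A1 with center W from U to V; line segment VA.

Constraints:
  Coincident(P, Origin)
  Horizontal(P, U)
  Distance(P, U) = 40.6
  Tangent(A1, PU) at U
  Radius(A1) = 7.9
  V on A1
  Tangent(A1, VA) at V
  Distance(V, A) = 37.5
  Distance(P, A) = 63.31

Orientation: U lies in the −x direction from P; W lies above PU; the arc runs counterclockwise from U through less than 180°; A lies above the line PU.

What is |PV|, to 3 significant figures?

34.5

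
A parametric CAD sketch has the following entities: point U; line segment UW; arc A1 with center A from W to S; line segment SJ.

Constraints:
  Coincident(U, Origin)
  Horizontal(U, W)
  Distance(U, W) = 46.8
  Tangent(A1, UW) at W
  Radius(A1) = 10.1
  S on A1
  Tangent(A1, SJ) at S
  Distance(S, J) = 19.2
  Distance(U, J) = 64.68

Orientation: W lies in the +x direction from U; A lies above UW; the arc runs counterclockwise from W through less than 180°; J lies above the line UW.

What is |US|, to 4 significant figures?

57.68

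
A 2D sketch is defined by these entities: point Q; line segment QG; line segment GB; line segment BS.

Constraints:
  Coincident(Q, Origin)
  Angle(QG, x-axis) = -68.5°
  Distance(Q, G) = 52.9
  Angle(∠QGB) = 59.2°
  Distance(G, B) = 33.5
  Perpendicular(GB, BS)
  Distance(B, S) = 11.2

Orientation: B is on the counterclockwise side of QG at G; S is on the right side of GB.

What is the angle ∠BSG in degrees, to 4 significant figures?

71.51°

Q is at the origin; QG runs at -68.5° with length 52.9, so G = 52.9·(cos -68.5°, sin -68.5°) = (19.39, -49.22). ∠QGB = 59.2°, so GB runs at -68.5° + (180° − 59.2°) = 52.30° from the x-axis; with |GB| = 33.5, B = G + 33.5·(cos 52.30°, sin 52.30°) = (39.87, -22.71). GB ⟂ BS; with |BS| = 11.2 on the right of GB, S = B + 11.2·(0.7912, -0.6115) = (48.74, -29.56). Then cos ∠BSG = SB·SG / (|SB||SG|), giving 71.51°.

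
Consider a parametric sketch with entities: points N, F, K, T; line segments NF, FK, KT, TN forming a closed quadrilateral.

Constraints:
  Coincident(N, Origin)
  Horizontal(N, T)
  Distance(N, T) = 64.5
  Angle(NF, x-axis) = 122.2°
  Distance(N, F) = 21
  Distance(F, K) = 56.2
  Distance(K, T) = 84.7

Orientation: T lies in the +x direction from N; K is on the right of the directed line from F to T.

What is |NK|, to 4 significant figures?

39.97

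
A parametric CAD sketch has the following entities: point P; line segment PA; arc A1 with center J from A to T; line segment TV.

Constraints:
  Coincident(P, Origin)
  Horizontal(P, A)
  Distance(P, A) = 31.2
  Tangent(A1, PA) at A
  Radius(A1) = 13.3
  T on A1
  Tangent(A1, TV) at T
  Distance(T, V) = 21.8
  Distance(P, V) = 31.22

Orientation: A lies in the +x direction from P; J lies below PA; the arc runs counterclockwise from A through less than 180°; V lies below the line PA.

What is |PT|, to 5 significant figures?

20.643

P is at the origin; PA is horizontal with |PA| = 31.2 and A on the +x side, so A = (31.200, 0.0000). Tangency of A1 to PA means the radius JA is perpendicular to PA, so J = A + (0, -13.3) = (31.200, -13.300). Since JT ⟂ TV (tangency), |JV| = √(13.3² + 21.8²) = 25.537 regardless of where T sits on A1. So V lies on both circle(P, 31.22) and circle(J, 25.537); the below-PA intersection is V = (11.178, -29.150). T is the foot of the tangent from V: T = (18.722, -8.6974).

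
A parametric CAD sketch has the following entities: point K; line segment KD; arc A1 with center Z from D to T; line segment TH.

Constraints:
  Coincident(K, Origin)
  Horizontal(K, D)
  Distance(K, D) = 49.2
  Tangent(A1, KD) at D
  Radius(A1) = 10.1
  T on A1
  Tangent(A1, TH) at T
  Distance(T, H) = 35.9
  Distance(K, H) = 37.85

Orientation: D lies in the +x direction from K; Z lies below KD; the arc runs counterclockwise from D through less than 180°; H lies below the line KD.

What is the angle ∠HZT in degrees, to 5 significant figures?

74.287°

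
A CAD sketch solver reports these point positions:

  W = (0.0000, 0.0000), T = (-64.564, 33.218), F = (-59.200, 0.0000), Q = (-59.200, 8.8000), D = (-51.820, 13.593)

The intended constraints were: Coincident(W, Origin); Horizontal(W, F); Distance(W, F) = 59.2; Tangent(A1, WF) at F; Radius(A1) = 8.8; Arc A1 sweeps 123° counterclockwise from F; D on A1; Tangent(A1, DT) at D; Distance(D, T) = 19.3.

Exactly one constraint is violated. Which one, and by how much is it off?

Distance(D, T) = 19.3 — off by 4.10.

W = (0.00, 0.00) ✓; W.y = 0.00, F.y = 0.00 ✓; |WF| = 59.20 ✓; ∠(QF, FW) = 90.00° ✓; |QF| = 8.800 ✓; bearing(Q→D) − bearing(Q→F) = 123.0° ✓; |QD| = 8.800 ✓; ∠(QD, DT) = 90.00° ✓; |DT| = 23.40 ✗.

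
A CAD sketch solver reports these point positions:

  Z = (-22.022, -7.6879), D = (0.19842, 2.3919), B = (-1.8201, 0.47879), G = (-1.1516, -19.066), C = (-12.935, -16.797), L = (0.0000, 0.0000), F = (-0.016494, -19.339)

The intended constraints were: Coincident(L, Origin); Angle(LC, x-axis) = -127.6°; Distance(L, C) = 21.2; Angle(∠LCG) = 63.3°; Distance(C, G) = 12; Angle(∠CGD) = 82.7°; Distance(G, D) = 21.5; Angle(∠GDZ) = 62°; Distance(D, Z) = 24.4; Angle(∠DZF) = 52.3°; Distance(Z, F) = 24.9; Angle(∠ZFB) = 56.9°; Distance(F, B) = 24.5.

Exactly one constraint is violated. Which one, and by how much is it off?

Distance(F, B) = 24.5 — off by 4.60.

L = (0.00, 0.00) ✓; LC at -127.6° ✓; |LC| = 21.20 ✓; ∠LCG = 63.30° ✓; |CG| = 12.00 ✓; ∠CGD = 82.70° ✓; |GD| = 21.50 ✓; ∠GDZ = 62.00° ✓; |DZ| = 24.40 ✓; ∠DZF = 52.30° ✓; |ZF| = 24.90 ✓; ∠ZFB = 56.90° ✓; |FB| = 19.90 ✗.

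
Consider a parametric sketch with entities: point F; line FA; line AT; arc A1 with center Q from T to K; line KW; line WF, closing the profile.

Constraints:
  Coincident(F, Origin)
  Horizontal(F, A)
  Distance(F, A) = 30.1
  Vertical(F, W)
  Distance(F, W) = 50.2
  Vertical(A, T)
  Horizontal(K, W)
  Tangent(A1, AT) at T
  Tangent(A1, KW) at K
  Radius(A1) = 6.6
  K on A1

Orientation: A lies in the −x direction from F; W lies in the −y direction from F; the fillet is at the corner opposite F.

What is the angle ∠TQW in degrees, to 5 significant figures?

164.31°

The virtual corner opposite F is at (-30.100, -50.200). Since A1 is tangent to AT there, QT ⟂ AT and the tangent condition forces QK to be normal to KW, with radius 6.6, so the center Q sits 6.6 in from both sides at Q = (-23.500, -43.600). That places the tangent points at T = (-30.100, -43.600) on AT and K = (-23.500, -50.200) on KW. Then cos ∠TQW = QT·QW / (|QT||QW|), giving 164.31°.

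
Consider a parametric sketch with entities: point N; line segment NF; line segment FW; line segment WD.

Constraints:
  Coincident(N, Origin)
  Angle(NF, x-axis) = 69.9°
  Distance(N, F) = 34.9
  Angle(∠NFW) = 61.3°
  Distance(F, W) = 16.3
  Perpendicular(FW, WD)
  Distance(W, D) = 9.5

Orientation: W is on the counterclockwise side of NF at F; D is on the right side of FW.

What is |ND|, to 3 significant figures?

40.1

N is at the origin; NF runs at 69.9° with length 34.9, so F = 34.9·(cos 69.9°, sin 69.9°) = (12.0, 32.8). ∠NFW = 61.3°, so FW runs at 69.9° + (180° − 61.3°) = 189° from the x-axis; with |FW| = 16.3, W = F + 16.3·(cos 189°, sin 189°) = (-4.12, 30.3). FW is perpendicular to WD; with |WD| = 9.5 on the right of FW, D = W + 9.5·(-0.150, 0.989) = (-5.54, 39.7). Then |ND| = |D − N| = 40.1.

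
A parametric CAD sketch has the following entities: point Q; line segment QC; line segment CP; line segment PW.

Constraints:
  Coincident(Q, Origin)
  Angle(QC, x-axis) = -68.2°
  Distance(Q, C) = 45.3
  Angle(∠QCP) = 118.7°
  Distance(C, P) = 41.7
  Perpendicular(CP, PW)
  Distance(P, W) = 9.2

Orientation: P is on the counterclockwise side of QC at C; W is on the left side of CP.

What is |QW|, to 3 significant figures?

70.4

Q is at the origin; QC runs at -68.2° with length 45.3, so C = 45.3·(cos -68.2°, sin -68.2°) = (16.8, -42.1). ∠QCP = 118.7°, so CP runs at -68.2° + (180° − 118.7°) = -6.90° from the x-axis; with |CP| = 41.7, P = C + 41.7·(cos -6.90°, sin -6.90°) = (58.2, -47.1). CP is perpendicular to PW; with |PW| = 9.2 on the left of CP, W = P + 9.2·(0.120, 0.993) = (59.3, -37.9). Then |QW| = |W − Q| = 70.4.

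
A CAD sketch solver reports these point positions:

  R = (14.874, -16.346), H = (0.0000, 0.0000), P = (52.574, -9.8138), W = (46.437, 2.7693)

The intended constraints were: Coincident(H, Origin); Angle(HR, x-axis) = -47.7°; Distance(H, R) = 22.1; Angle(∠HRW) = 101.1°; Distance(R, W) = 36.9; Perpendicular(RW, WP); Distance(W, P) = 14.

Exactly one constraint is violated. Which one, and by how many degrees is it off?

Perpendicular(RW, WP) — off by 5.20°.

H = (0.00, 0.00) ✓; HR at -47.70° ✓; |HR| = 22.10 ✓; ∠HRW = 101.1° ✓; |RW| = 36.90 ✓; ∠(RW, WP) = 95.20° ✗; |WP| = 14.00 ✓.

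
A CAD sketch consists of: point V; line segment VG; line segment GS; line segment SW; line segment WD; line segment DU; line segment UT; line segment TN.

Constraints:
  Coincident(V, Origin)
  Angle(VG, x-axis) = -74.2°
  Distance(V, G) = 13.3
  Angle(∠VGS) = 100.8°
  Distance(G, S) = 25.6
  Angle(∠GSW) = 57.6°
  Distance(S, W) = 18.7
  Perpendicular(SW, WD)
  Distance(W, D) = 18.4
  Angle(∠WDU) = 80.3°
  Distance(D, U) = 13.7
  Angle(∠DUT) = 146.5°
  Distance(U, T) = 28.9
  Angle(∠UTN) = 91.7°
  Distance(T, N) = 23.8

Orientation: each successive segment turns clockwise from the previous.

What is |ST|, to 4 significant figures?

16.30

V is at the origin; VG runs at -74.2° with length 13.3, so G = (3.621, -12.80). ∠VGS = 100.8° gives GS at -153.4° from the x-axis; with |GS| = 25.6, S = (-19.27, -24.26). ∠GSW = 57.6° gives SW at 84.20° from the x-axis; with |SW| = 18.7, W = (-17.38, -5.656). SW ⟂ WD, so WD runs at -5.800°; with |WD| = 18.4, D = (0.9265, -7.515). ∠WDU = 80.3° gives DU at -105.5° from the x-axis; with |DU| = 13.7, U = (-2.735, -20.72). ∠DUT = 146.5° gives UT at -139.0° from the x-axis; with |UT| = 28.9, T = (-24.55, -39.68). Then |ST| = |T − S| = 16.30.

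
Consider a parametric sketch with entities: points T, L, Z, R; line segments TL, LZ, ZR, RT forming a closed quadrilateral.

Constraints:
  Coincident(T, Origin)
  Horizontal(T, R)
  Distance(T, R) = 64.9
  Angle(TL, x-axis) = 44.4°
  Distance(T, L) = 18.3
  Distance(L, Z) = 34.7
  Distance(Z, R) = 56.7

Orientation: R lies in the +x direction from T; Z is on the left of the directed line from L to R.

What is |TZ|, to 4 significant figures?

52.37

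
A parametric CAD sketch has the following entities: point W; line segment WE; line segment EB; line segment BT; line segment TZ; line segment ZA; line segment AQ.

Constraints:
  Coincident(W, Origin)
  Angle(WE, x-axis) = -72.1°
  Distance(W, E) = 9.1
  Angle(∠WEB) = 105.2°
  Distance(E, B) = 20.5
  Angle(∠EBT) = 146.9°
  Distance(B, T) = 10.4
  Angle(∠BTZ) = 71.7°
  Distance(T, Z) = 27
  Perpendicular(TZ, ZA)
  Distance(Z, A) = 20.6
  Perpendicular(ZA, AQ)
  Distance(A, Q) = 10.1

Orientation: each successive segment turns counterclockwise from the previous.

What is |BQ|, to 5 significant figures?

17.348

The perpendicularity gives ZA at right angles to TZ, so ZA runs at -125.90°; with |ZA| = 20.6, A = (-2.2411, -2.4651). ZA ⟂ AQ, so AQ runs at -35.900°; with |AQ| = 10.1, Q = (5.9403, -8.3874). Then |BQ| = |Q − B| = 17.348.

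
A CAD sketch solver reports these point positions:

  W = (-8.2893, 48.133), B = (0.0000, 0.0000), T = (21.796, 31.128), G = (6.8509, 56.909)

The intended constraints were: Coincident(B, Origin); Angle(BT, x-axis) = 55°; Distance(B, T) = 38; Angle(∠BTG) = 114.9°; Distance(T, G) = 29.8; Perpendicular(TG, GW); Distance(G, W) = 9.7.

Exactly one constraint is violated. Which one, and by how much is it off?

Distance(G, W) = 9.7 — off by 7.80.

B = (0.00, 0.00) ✓; BT at 55.00° ✓; |BT| = 38.00 ✓; ∠BTG = 114.9° ✓; |TG| = 29.80 ✓; ∠(TG, GW) = 90.00° ✓; |GW| = 17.50 ✗.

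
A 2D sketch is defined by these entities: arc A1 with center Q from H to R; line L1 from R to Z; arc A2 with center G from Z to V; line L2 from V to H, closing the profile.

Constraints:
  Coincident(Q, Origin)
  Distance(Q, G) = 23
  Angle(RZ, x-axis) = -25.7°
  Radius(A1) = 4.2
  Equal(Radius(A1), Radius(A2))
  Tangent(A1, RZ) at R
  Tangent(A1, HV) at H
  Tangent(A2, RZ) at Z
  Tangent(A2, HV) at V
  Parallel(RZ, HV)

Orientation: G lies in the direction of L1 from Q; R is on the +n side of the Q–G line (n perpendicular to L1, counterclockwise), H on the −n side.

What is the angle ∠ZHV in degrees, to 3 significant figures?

20.1°

The slot axis is L1's direction at -25.7°, so u = (cos -25.7°, sin -25.7°) = (0.901, -0.434) and n = (−sin -25.7°, cos -25.7°) = (0.434, 0.901). Q is at the origin and G lies 23.0 along u from Q, so G = 23.0·u = (20.7, -9.97). Tangency of A1 to both parallel lines with radius 4.2 puts R and H at Q ± 4.2·n: R = (1.82, 3.78), H = (-1.82, -3.78). Equal radii place Z and V the same way about G: Z = G + 4.2·n = (22.5, -6.19), V = G − 4.2·n = (18.9, -13.8). Then cos ∠ZHV = HZ·HV / (|HZ||HV|), giving 20.1°.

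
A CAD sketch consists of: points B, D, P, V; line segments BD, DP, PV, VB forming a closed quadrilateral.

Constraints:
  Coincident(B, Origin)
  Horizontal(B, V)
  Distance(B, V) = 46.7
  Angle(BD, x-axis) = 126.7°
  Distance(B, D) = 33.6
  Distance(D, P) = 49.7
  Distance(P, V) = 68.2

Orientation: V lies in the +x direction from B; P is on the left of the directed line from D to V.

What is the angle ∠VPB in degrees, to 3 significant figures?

41.4°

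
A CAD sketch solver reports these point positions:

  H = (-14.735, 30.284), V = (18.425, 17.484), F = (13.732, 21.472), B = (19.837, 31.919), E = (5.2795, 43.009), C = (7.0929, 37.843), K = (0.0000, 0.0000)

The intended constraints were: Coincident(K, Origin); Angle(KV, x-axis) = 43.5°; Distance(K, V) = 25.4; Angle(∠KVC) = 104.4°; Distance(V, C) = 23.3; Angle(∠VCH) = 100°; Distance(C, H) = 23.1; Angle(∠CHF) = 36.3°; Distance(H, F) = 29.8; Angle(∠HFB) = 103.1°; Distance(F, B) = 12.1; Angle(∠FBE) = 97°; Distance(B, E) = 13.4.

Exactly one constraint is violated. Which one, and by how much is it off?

Distance(B, E) = 13.4 — off by 4.90.

K = (0.00, 0.00) ✓; KV at 43.50° ✓; |KV| = 25.40 ✓; ∠KVC = 104.4° ✓; |VC| = 23.30 ✓; ∠VCH = 100.0° ✓; |CH| = 23.10 ✓; ∠CHF = 36.30° ✓; |HF| = 29.80 ✓; ∠HFB = 103.1° ✓; |FB| = 12.10 ✓; ∠FBE = 97.00° ✓; |BE| = 18.30 ✗.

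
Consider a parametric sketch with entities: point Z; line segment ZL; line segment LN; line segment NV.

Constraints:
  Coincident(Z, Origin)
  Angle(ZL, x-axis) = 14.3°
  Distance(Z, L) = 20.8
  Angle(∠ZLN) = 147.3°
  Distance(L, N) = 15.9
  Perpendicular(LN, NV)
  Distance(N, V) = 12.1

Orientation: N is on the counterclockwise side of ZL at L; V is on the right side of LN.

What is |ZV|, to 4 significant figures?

40.75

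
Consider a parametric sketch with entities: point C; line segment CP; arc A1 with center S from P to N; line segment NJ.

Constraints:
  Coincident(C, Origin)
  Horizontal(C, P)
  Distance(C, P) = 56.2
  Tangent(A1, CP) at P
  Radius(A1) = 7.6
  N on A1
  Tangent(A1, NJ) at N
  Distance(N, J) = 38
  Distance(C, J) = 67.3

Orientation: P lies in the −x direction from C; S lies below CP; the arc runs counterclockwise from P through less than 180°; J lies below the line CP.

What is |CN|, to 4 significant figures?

64.12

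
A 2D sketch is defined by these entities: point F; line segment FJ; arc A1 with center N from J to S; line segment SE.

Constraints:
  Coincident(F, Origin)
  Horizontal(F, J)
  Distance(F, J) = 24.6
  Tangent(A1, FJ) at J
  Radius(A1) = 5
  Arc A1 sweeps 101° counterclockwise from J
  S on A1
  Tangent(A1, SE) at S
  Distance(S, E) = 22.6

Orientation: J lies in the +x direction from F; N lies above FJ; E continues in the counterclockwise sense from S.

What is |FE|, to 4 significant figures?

37.77

F is at the origin; F and J share the same y with |FJ| = 24.6 and J on the +x side, so J = (24.60, 0.000). The tangent condition forces NJ to be normal to FJ, so N = J + (0, 5) = (24.60, 5.000). On A1, J sits at bearing -90° from N; a 101° counterclockwise sweep puts S at bearing 11°, so S = N + 5.0·(cos 11°, sin 11°) = (29.51, 5.954). The tangent condition forces NS to be normal to SE, so SE runs along (−sin 11°, cos 11°); with |SE| = 22.6, E = (25.20, 28.14). Then |FE| = |E − F| = 37.77.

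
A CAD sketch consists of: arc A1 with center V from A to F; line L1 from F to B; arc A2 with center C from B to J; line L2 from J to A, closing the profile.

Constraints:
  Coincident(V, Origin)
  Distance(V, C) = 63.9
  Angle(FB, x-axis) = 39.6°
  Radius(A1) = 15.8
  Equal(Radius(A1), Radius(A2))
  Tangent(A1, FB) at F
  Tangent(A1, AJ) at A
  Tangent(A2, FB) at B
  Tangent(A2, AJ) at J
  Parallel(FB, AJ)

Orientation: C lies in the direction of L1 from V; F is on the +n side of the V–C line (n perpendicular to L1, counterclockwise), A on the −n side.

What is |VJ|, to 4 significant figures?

65.82

Tangency of A1 to both parallel lines with radius 15.8 puts F and A at V ± 15.8·n: F = (-10.07, 12.17), A = (10.07, -12.17). Equal radii place B and J the same way about C: B = C + 15.8·n = (39.16, 52.91), J = C − 15.8·n = (59.31, 28.56). Then |VJ| = |J − V| = 65.82.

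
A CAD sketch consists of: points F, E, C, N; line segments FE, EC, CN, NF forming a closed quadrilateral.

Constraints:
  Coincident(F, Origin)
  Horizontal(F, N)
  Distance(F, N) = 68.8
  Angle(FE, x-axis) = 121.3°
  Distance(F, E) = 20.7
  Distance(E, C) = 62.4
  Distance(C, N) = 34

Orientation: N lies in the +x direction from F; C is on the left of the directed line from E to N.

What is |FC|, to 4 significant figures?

58.25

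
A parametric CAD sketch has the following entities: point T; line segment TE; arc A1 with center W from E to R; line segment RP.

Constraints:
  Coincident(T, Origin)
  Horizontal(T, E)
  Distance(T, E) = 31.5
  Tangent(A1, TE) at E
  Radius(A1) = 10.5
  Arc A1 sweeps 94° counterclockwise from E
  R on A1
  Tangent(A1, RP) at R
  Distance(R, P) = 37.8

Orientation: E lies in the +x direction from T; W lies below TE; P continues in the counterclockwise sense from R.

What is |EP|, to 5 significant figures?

49.564

T is at the origin; T and E share the same y with |TE| = 31.5 and E on the +x side, so E = (31.500, 0.0000). Since A1 is tangent to TE there, WE ⟂ TE, so W = E + (0, -10.5) = (31.500, -10.500). On A1, E sits at bearing 90° from W; a 94° counterclockwise sweep puts R at bearing 184°, so R = W + 10.5·(cos 184°, sin 184°) = (21.026, -11.232). Since A1 is tangent to RP there, WR ⟂ RP, so RP runs along (−sin 184°, cos 184°); with |RP| = 37.8, P = (23.662, -48.940). Then |EP| = |P − E| = 49.564.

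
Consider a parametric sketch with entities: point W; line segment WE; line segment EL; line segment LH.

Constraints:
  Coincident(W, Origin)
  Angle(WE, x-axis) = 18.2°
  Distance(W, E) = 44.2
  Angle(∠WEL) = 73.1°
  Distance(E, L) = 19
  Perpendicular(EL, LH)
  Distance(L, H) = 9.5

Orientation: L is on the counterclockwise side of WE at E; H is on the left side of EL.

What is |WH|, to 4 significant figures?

33.36

∠WEL = 73.1°, so EL runs at 18.2° + (180° − 73.1°) = 125.1° from the x-axis; with |EL| = 19.0, L = E + 19.0·(cos 125.1°, sin 125.1°) = (31.06, 29.35). The perpendicularity gives LH at right angles to EL; with |LH| = 9.5 on the left of EL, H = L + 9.5·(-0.8181, -0.5750) = (23.29, 23.89). Then |WH| = |H − W| = 33.36.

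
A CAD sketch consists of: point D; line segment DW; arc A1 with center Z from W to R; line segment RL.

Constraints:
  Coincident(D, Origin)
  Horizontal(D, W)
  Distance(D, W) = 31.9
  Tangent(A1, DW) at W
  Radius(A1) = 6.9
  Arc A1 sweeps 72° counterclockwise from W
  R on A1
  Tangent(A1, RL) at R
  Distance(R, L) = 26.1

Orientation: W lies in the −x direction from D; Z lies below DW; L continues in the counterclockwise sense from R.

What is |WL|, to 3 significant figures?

33.0

D is at the origin; D and W share the same y with |DW| = 31.9 and W on the −x side, so W = (-31.9, 0.00). Tangency of A1 to DW means the radius ZW is perpendicular to DW, so Z = W + (0, -6.9) = (-31.9, -6.90). On A1, W sits at bearing 90° from Z; a 72° counterclockwise sweep puts R at bearing 162°, so R = Z + 6.9·(cos 162°, sin 162°) = (-38.5, -4.77). Tangency of A1 to RL means the radius ZR is perpendicular to RL, so RL runs along (−sin 162°, cos 162°); with |RL| = 26.1, L = (-46.5, -29.6). Then |WL| = |L − W| = 33.0.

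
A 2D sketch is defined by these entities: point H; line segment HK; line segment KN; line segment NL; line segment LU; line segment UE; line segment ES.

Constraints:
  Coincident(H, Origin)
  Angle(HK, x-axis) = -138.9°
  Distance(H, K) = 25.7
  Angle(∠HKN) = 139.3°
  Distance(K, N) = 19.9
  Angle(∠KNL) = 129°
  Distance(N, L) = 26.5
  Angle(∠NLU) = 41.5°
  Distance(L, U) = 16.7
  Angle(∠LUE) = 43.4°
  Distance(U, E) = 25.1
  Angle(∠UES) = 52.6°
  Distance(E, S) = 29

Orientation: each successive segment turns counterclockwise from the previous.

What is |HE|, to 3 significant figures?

61.8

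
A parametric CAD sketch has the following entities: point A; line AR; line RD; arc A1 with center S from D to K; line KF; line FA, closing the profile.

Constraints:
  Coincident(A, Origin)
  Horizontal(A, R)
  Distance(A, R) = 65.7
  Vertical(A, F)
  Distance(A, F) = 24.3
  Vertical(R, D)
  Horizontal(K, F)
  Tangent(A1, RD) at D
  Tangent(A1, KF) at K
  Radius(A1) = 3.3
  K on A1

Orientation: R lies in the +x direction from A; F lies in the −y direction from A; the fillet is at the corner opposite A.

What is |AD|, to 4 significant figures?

68.97

A is at the origin; A and R share the same y with |AR| = 65.7 and R on the +x side, so R = (65.70, 0.000). A and F share the same x with |AF| = 24.3 and F on the −y side, so F = (0.000, -24.30). The virtual corner opposite A is at (65.70, -24.30). A1 meets RD tangentially, so SD is at right angles to RD and A1 meets KF tangentially, so SK is at right angles to KF, with radius 3.3, so the center S sits 3.3 in from both sides at S = (62.40, -21.00). That places the tangent points at D = (65.70, -21.00) on RD and K = (62.40, -24.30) on KF. Then |AD| = |D − A| = 68.97.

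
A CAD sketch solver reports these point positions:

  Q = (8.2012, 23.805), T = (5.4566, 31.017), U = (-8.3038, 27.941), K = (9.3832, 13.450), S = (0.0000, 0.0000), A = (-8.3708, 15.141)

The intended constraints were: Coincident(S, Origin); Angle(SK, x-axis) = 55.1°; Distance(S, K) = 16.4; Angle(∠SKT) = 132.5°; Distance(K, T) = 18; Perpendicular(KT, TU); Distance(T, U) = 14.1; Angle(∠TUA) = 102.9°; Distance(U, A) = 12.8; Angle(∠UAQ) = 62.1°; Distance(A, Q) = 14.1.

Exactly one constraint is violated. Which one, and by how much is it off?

Distance(A, Q) = 14.1 — off by 4.60.

S = (0.00, 0.00) ✓; SK at 55.10° ✓; |SK| = 16.40 ✓; ∠SKT = 132.5° ✓; |KT| = 18.00 ✓; ∠(KT, TU) = 90.00° ✓; |TU| = 14.10 ✓; ∠TUA = 102.9° ✓; |UA| = 12.80 ✓; ∠UAQ = 62.10° ✓; |AQ| = 18.70 ✗.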